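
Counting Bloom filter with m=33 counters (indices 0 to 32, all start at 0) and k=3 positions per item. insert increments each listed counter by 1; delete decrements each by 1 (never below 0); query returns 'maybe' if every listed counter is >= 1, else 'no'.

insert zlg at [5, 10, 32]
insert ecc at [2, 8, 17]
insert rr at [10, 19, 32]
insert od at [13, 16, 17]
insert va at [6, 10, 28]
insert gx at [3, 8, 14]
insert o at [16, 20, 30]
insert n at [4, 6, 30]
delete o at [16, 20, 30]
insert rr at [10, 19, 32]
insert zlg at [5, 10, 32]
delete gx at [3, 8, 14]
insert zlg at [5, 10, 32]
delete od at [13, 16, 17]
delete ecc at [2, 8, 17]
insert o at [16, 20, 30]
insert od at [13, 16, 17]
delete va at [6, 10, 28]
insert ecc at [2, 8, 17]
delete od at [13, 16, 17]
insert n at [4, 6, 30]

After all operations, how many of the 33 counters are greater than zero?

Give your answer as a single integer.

Answer: 12

Derivation:
Step 1: insert zlg at [5, 10, 32] -> counters=[0,0,0,0,0,1,0,0,0,0,1,0,0,0,0,0,0,0,0,0,0,0,0,0,0,0,0,0,0,0,0,0,1]
Step 2: insert ecc at [2, 8, 17] -> counters=[0,0,1,0,0,1,0,0,1,0,1,0,0,0,0,0,0,1,0,0,0,0,0,0,0,0,0,0,0,0,0,0,1]
Step 3: insert rr at [10, 19, 32] -> counters=[0,0,1,0,0,1,0,0,1,0,2,0,0,0,0,0,0,1,0,1,0,0,0,0,0,0,0,0,0,0,0,0,2]
Step 4: insert od at [13, 16, 17] -> counters=[0,0,1,0,0,1,0,0,1,0,2,0,0,1,0,0,1,2,0,1,0,0,0,0,0,0,0,0,0,0,0,0,2]
Step 5: insert va at [6, 10, 28] -> counters=[0,0,1,0,0,1,1,0,1,0,3,0,0,1,0,0,1,2,0,1,0,0,0,0,0,0,0,0,1,0,0,0,2]
Step 6: insert gx at [3, 8, 14] -> counters=[0,0,1,1,0,1,1,0,2,0,3,0,0,1,1,0,1,2,0,1,0,0,0,0,0,0,0,0,1,0,0,0,2]
Step 7: insert o at [16, 20, 30] -> counters=[0,0,1,1,0,1,1,0,2,0,3,0,0,1,1,0,2,2,0,1,1,0,0,0,0,0,0,0,1,0,1,0,2]
Step 8: insert n at [4, 6, 30] -> counters=[0,0,1,1,1,1,2,0,2,0,3,0,0,1,1,0,2,2,0,1,1,0,0,0,0,0,0,0,1,0,2,0,2]
Step 9: delete o at [16, 20, 30] -> counters=[0,0,1,1,1,1,2,0,2,0,3,0,0,1,1,0,1,2,0,1,0,0,0,0,0,0,0,0,1,0,1,0,2]
Step 10: insert rr at [10, 19, 32] -> counters=[0,0,1,1,1,1,2,0,2,0,4,0,0,1,1,0,1,2,0,2,0,0,0,0,0,0,0,0,1,0,1,0,3]
Step 11: insert zlg at [5, 10, 32] -> counters=[0,0,1,1,1,2,2,0,2,0,5,0,0,1,1,0,1,2,0,2,0,0,0,0,0,0,0,0,1,0,1,0,4]
Step 12: delete gx at [3, 8, 14] -> counters=[0,0,1,0,1,2,2,0,1,0,5,0,0,1,0,0,1,2,0,2,0,0,0,0,0,0,0,0,1,0,1,0,4]
Step 13: insert zlg at [5, 10, 32] -> counters=[0,0,1,0,1,3,2,0,1,0,6,0,0,1,0,0,1,2,0,2,0,0,0,0,0,0,0,0,1,0,1,0,5]
Step 14: delete od at [13, 16, 17] -> counters=[0,0,1,0,1,3,2,0,1,0,6,0,0,0,0,0,0,1,0,2,0,0,0,0,0,0,0,0,1,0,1,0,5]
Step 15: delete ecc at [2, 8, 17] -> counters=[0,0,0,0,1,3,2,0,0,0,6,0,0,0,0,0,0,0,0,2,0,0,0,0,0,0,0,0,1,0,1,0,5]
Step 16: insert o at [16, 20, 30] -> counters=[0,0,0,0,1,3,2,0,0,0,6,0,0,0,0,0,1,0,0,2,1,0,0,0,0,0,0,0,1,0,2,0,5]
Step 17: insert od at [13, 16, 17] -> counters=[0,0,0,0,1,3,2,0,0,0,6,0,0,1,0,0,2,1,0,2,1,0,0,0,0,0,0,0,1,0,2,0,5]
Step 18: delete va at [6, 10, 28] -> counters=[0,0,0,0,1,3,1,0,0,0,5,0,0,1,0,0,2,1,0,2,1,0,0,0,0,0,0,0,0,0,2,0,5]
Step 19: insert ecc at [2, 8, 17] -> counters=[0,0,1,0,1,3,1,0,1,0,5,0,0,1,0,0,2,2,0,2,1,0,0,0,0,0,0,0,0,0,2,0,5]
Step 20: delete od at [13, 16, 17] -> counters=[0,0,1,0,1,3,1,0,1,0,5,0,0,0,0,0,1,1,0,2,1,0,0,0,0,0,0,0,0,0,2,0,5]
Step 21: insert n at [4, 6, 30] -> counters=[0,0,1,0,2,3,2,0,1,0,5,0,0,0,0,0,1,1,0,2,1,0,0,0,0,0,0,0,0,0,3,0,5]
Final counters=[0,0,1,0,2,3,2,0,1,0,5,0,0,0,0,0,1,1,0,2,1,0,0,0,0,0,0,0,0,0,3,0,5] -> 12 nonzero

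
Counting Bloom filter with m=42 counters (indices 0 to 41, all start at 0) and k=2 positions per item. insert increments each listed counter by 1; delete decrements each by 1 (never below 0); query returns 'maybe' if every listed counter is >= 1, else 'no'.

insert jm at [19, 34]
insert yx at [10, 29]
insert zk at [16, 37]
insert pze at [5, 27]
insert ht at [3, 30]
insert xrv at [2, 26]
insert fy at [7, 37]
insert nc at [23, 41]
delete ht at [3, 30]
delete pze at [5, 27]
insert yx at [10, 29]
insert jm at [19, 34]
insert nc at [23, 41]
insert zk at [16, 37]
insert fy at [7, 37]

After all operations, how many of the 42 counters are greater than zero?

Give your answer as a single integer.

Step 1: insert jm at [19, 34] -> counters=[0,0,0,0,0,0,0,0,0,0,0,0,0,0,0,0,0,0,0,1,0,0,0,0,0,0,0,0,0,0,0,0,0,0,1,0,0,0,0,0,0,0]
Step 2: insert yx at [10, 29] -> counters=[0,0,0,0,0,0,0,0,0,0,1,0,0,0,0,0,0,0,0,1,0,0,0,0,0,0,0,0,0,1,0,0,0,0,1,0,0,0,0,0,0,0]
Step 3: insert zk at [16, 37] -> counters=[0,0,0,0,0,0,0,0,0,0,1,0,0,0,0,0,1,0,0,1,0,0,0,0,0,0,0,0,0,1,0,0,0,0,1,0,0,1,0,0,0,0]
Step 4: insert pze at [5, 27] -> counters=[0,0,0,0,0,1,0,0,0,0,1,0,0,0,0,0,1,0,0,1,0,0,0,0,0,0,0,1,0,1,0,0,0,0,1,0,0,1,0,0,0,0]
Step 5: insert ht at [3, 30] -> counters=[0,0,0,1,0,1,0,0,0,0,1,0,0,0,0,0,1,0,0,1,0,0,0,0,0,0,0,1,0,1,1,0,0,0,1,0,0,1,0,0,0,0]
Step 6: insert xrv at [2, 26] -> counters=[0,0,1,1,0,1,0,0,0,0,1,0,0,0,0,0,1,0,0,1,0,0,0,0,0,0,1,1,0,1,1,0,0,0,1,0,0,1,0,0,0,0]
Step 7: insert fy at [7, 37] -> counters=[0,0,1,1,0,1,0,1,0,0,1,0,0,0,0,0,1,0,0,1,0,0,0,0,0,0,1,1,0,1,1,0,0,0,1,0,0,2,0,0,0,0]
Step 8: insert nc at [23, 41] -> counters=[0,0,1,1,0,1,0,1,0,0,1,0,0,0,0,0,1,0,0,1,0,0,0,1,0,0,1,1,0,1,1,0,0,0,1,0,0,2,0,0,0,1]
Step 9: delete ht at [3, 30] -> counters=[0,0,1,0,0,1,0,1,0,0,1,0,0,0,0,0,1,0,0,1,0,0,0,1,0,0,1,1,0,1,0,0,0,0,1,0,0,2,0,0,0,1]
Step 10: delete pze at [5, 27] -> counters=[0,0,1,0,0,0,0,1,0,0,1,0,0,0,0,0,1,0,0,1,0,0,0,1,0,0,1,0,0,1,0,0,0,0,1,0,0,2,0,0,0,1]
Step 11: insert yx at [10, 29] -> counters=[0,0,1,0,0,0,0,1,0,0,2,0,0,0,0,0,1,0,0,1,0,0,0,1,0,0,1,0,0,2,0,0,0,0,1,0,0,2,0,0,0,1]
Step 12: insert jm at [19, 34] -> counters=[0,0,1,0,0,0,0,1,0,0,2,0,0,0,0,0,1,0,0,2,0,0,0,1,0,0,1,0,0,2,0,0,0,0,2,0,0,2,0,0,0,1]
Step 13: insert nc at [23, 41] -> counters=[0,0,1,0,0,0,0,1,0,0,2,0,0,0,0,0,1,0,0,2,0,0,0,2,0,0,1,0,0,2,0,0,0,0,2,0,0,2,0,0,0,2]
Step 14: insert zk at [16, 37] -> counters=[0,0,1,0,0,0,0,1,0,0,2,0,0,0,0,0,2,0,0,2,0,0,0,2,0,0,1,0,0,2,0,0,0,0,2,0,0,3,0,0,0,2]
Step 15: insert fy at [7, 37] -> counters=[0,0,1,0,0,0,0,2,0,0,2,0,0,0,0,0,2,0,0,2,0,0,0,2,0,0,1,0,0,2,0,0,0,0,2,0,0,4,0,0,0,2]
Final counters=[0,0,1,0,0,0,0,2,0,0,2,0,0,0,0,0,2,0,0,2,0,0,0,2,0,0,1,0,0,2,0,0,0,0,2,0,0,4,0,0,0,2] -> 11 nonzero

Answer: 11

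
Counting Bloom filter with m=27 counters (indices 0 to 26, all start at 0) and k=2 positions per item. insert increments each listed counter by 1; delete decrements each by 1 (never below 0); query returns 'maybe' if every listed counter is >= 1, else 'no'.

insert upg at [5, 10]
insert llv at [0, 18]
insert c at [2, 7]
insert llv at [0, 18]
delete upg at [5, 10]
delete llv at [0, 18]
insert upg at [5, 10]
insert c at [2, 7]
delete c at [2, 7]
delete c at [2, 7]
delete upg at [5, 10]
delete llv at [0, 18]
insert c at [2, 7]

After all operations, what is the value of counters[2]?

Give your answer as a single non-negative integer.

Answer: 1

Derivation:
Step 1: insert upg at [5, 10] -> counters=[0,0,0,0,0,1,0,0,0,0,1,0,0,0,0,0,0,0,0,0,0,0,0,0,0,0,0]
Step 2: insert llv at [0, 18] -> counters=[1,0,0,0,0,1,0,0,0,0,1,0,0,0,0,0,0,0,1,0,0,0,0,0,0,0,0]
Step 3: insert c at [2, 7] -> counters=[1,0,1,0,0,1,0,1,0,0,1,0,0,0,0,0,0,0,1,0,0,0,0,0,0,0,0]
Step 4: insert llv at [0, 18] -> counters=[2,0,1,0,0,1,0,1,0,0,1,0,0,0,0,0,0,0,2,0,0,0,0,0,0,0,0]
Step 5: delete upg at [5, 10] -> counters=[2,0,1,0,0,0,0,1,0,0,0,0,0,0,0,0,0,0,2,0,0,0,0,0,0,0,0]
Step 6: delete llv at [0, 18] -> counters=[1,0,1,0,0,0,0,1,0,0,0,0,0,0,0,0,0,0,1,0,0,0,0,0,0,0,0]
Step 7: insert upg at [5, 10] -> counters=[1,0,1,0,0,1,0,1,0,0,1,0,0,0,0,0,0,0,1,0,0,0,0,0,0,0,0]
Step 8: insert c at [2, 7] -> counters=[1,0,2,0,0,1,0,2,0,0,1,0,0,0,0,0,0,0,1,0,0,0,0,0,0,0,0]
Step 9: delete c at [2, 7] -> counters=[1,0,1,0,0,1,0,1,0,0,1,0,0,0,0,0,0,0,1,0,0,0,0,0,0,0,0]
Step 10: delete c at [2, 7] -> counters=[1,0,0,0,0,1,0,0,0,0,1,0,0,0,0,0,0,0,1,0,0,0,0,0,0,0,0]
Step 11: delete upg at [5, 10] -> counters=[1,0,0,0,0,0,0,0,0,0,0,0,0,0,0,0,0,0,1,0,0,0,0,0,0,0,0]
Step 12: delete llv at [0, 18] -> counters=[0,0,0,0,0,0,0,0,0,0,0,0,0,0,0,0,0,0,0,0,0,0,0,0,0,0,0]
Step 13: insert c at [2, 7] -> counters=[0,0,1,0,0,0,0,1,0,0,0,0,0,0,0,0,0,0,0,0,0,0,0,0,0,0,0]
Final counters=[0,0,1,0,0,0,0,1,0,0,0,0,0,0,0,0,0,0,0,0,0,0,0,0,0,0,0] -> counters[2]=1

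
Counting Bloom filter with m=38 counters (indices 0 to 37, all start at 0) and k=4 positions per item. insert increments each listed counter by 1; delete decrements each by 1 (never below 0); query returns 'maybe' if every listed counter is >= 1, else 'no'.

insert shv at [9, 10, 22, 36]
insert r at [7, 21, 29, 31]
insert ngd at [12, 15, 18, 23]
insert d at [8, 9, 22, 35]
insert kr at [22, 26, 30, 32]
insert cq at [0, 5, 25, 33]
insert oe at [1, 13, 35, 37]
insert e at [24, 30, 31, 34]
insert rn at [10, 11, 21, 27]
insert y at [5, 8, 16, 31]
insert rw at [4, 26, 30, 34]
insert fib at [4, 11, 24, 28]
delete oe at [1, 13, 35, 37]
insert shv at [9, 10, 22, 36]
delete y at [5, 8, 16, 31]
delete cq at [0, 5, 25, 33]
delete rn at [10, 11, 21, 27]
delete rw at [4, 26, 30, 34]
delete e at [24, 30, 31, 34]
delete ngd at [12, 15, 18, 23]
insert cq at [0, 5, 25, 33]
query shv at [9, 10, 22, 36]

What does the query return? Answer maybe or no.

Step 1: insert shv at [9, 10, 22, 36] -> counters=[0,0,0,0,0,0,0,0,0,1,1,0,0,0,0,0,0,0,0,0,0,0,1,0,0,0,0,0,0,0,0,0,0,0,0,0,1,0]
Step 2: insert r at [7, 21, 29, 31] -> counters=[0,0,0,0,0,0,0,1,0,1,1,0,0,0,0,0,0,0,0,0,0,1,1,0,0,0,0,0,0,1,0,1,0,0,0,0,1,0]
Step 3: insert ngd at [12, 15, 18, 23] -> counters=[0,0,0,0,0,0,0,1,0,1,1,0,1,0,0,1,0,0,1,0,0,1,1,1,0,0,0,0,0,1,0,1,0,0,0,0,1,0]
Step 4: insert d at [8, 9, 22, 35] -> counters=[0,0,0,0,0,0,0,1,1,2,1,0,1,0,0,1,0,0,1,0,0,1,2,1,0,0,0,0,0,1,0,1,0,0,0,1,1,0]
Step 5: insert kr at [22, 26, 30, 32] -> counters=[0,0,0,0,0,0,0,1,1,2,1,0,1,0,0,1,0,0,1,0,0,1,3,1,0,0,1,0,0,1,1,1,1,0,0,1,1,0]
Step 6: insert cq at [0, 5, 25, 33] -> counters=[1,0,0,0,0,1,0,1,1,2,1,0,1,0,0,1,0,0,1,0,0,1,3,1,0,1,1,0,0,1,1,1,1,1,0,1,1,0]
Step 7: insert oe at [1, 13, 35, 37] -> counters=[1,1,0,0,0,1,0,1,1,2,1,0,1,1,0,1,0,0,1,0,0,1,3,1,0,1,1,0,0,1,1,1,1,1,0,2,1,1]
Step 8: insert e at [24, 30, 31, 34] -> counters=[1,1,0,0,0,1,0,1,1,2,1,0,1,1,0,1,0,0,1,0,0,1,3,1,1,1,1,0,0,1,2,2,1,1,1,2,1,1]
Step 9: insert rn at [10, 11, 21, 27] -> counters=[1,1,0,0,0,1,0,1,1,2,2,1,1,1,0,1,0,0,1,0,0,2,3,1,1,1,1,1,0,1,2,2,1,1,1,2,1,1]
Step 10: insert y at [5, 8, 16, 31] -> counters=[1,1,0,0,0,2,0,1,2,2,2,1,1,1,0,1,1,0,1,0,0,2,3,1,1,1,1,1,0,1,2,3,1,1,1,2,1,1]
Step 11: insert rw at [4, 26, 30, 34] -> counters=[1,1,0,0,1,2,0,1,2,2,2,1,1,1,0,1,1,0,1,0,0,2,3,1,1,1,2,1,0,1,3,3,1,1,2,2,1,1]
Step 12: insert fib at [4, 11, 24, 28] -> counters=[1,1,0,0,2,2,0,1,2,2,2,2,1,1,0,1,1,0,1,0,0,2,3,1,2,1,2,1,1,1,3,3,1,1,2,2,1,1]
Step 13: delete oe at [1, 13, 35, 37] -> counters=[1,0,0,0,2,2,0,1,2,2,2,2,1,0,0,1,1,0,1,0,0,2,3,1,2,1,2,1,1,1,3,3,1,1,2,1,1,0]
Step 14: insert shv at [9, 10, 22, 36] -> counters=[1,0,0,0,2,2,0,1,2,3,3,2,1,0,0,1,1,0,1,0,0,2,4,1,2,1,2,1,1,1,3,3,1,1,2,1,2,0]
Step 15: delete y at [5, 8, 16, 31] -> counters=[1,0,0,0,2,1,0,1,1,3,3,2,1,0,0,1,0,0,1,0,0,2,4,1,2,1,2,1,1,1,3,2,1,1,2,1,2,0]
Step 16: delete cq at [0, 5, 25, 33] -> counters=[0,0,0,0,2,0,0,1,1,3,3,2,1,0,0,1,0,0,1,0,0,2,4,1,2,0,2,1,1,1,3,2,1,0,2,1,2,0]
Step 17: delete rn at [10, 11, 21, 27] -> counters=[0,0,0,0,2,0,0,1,1,3,2,1,1,0,0,1,0,0,1,0,0,1,4,1,2,0,2,0,1,1,3,2,1,0,2,1,2,0]
Step 18: delete rw at [4, 26, 30, 34] -> counters=[0,0,0,0,1,0,0,1,1,3,2,1,1,0,0,1,0,0,1,0,0,1,4,1,2,0,1,0,1,1,2,2,1,0,1,1,2,0]
Step 19: delete e at [24, 30, 31, 34] -> counters=[0,0,0,0,1,0,0,1,1,3,2,1,1,0,0,1,0,0,1,0,0,1,4,1,1,0,1,0,1,1,1,1,1,0,0,1,2,0]
Step 20: delete ngd at [12, 15, 18, 23] -> counters=[0,0,0,0,1,0,0,1,1,3,2,1,0,0,0,0,0,0,0,0,0,1,4,0,1,0,1,0,1,1,1,1,1,0,0,1,2,0]
Step 21: insert cq at [0, 5, 25, 33] -> counters=[1,0,0,0,1,1,0,1,1,3,2,1,0,0,0,0,0,0,0,0,0,1,4,0,1,1,1,0,1,1,1,1,1,1,0,1,2,0]
Query shv: check counters[9]=3 counters[10]=2 counters[22]=4 counters[36]=2 -> maybe

Answer: maybe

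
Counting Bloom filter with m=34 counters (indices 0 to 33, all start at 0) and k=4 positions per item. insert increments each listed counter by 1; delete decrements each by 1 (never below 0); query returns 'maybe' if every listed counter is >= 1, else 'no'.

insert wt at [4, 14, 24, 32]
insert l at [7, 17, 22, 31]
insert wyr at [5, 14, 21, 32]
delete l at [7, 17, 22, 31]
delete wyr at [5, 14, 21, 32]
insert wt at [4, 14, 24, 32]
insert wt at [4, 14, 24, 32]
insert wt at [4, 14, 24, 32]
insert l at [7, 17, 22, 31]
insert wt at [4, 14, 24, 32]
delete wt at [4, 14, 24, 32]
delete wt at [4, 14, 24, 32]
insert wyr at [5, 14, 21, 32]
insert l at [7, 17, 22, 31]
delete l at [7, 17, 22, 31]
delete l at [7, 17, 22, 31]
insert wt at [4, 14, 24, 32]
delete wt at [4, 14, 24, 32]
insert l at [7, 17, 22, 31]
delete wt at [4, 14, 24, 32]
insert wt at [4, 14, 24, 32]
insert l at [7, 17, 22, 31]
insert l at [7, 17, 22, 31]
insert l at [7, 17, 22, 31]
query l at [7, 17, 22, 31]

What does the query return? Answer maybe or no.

Step 1: insert wt at [4, 14, 24, 32] -> counters=[0,0,0,0,1,0,0,0,0,0,0,0,0,0,1,0,0,0,0,0,0,0,0,0,1,0,0,0,0,0,0,0,1,0]
Step 2: insert l at [7, 17, 22, 31] -> counters=[0,0,0,0,1,0,0,1,0,0,0,0,0,0,1,0,0,1,0,0,0,0,1,0,1,0,0,0,0,0,0,1,1,0]
Step 3: insert wyr at [5, 14, 21, 32] -> counters=[0,0,0,0,1,1,0,1,0,0,0,0,0,0,2,0,0,1,0,0,0,1,1,0,1,0,0,0,0,0,0,1,2,0]
Step 4: delete l at [7, 17, 22, 31] -> counters=[0,0,0,0,1,1,0,0,0,0,0,0,0,0,2,0,0,0,0,0,0,1,0,0,1,0,0,0,0,0,0,0,2,0]
Step 5: delete wyr at [5, 14, 21, 32] -> counters=[0,0,0,0,1,0,0,0,0,0,0,0,0,0,1,0,0,0,0,0,0,0,0,0,1,0,0,0,0,0,0,0,1,0]
Step 6: insert wt at [4, 14, 24, 32] -> counters=[0,0,0,0,2,0,0,0,0,0,0,0,0,0,2,0,0,0,0,0,0,0,0,0,2,0,0,0,0,0,0,0,2,0]
Step 7: insert wt at [4, 14, 24, 32] -> counters=[0,0,0,0,3,0,0,0,0,0,0,0,0,0,3,0,0,0,0,0,0,0,0,0,3,0,0,0,0,0,0,0,3,0]
Step 8: insert wt at [4, 14, 24, 32] -> counters=[0,0,0,0,4,0,0,0,0,0,0,0,0,0,4,0,0,0,0,0,0,0,0,0,4,0,0,0,0,0,0,0,4,0]
Step 9: insert l at [7, 17, 22, 31] -> counters=[0,0,0,0,4,0,0,1,0,0,0,0,0,0,4,0,0,1,0,0,0,0,1,0,4,0,0,0,0,0,0,1,4,0]
Step 10: insert wt at [4, 14, 24, 32] -> counters=[0,0,0,0,5,0,0,1,0,0,0,0,0,0,5,0,0,1,0,0,0,0,1,0,5,0,0,0,0,0,0,1,5,0]
Step 11: delete wt at [4, 14, 24, 32] -> counters=[0,0,0,0,4,0,0,1,0,0,0,0,0,0,4,0,0,1,0,0,0,0,1,0,4,0,0,0,0,0,0,1,4,0]
Step 12: delete wt at [4, 14, 24, 32] -> counters=[0,0,0,0,3,0,0,1,0,0,0,0,0,0,3,0,0,1,0,0,0,0,1,0,3,0,0,0,0,0,0,1,3,0]
Step 13: insert wyr at [5, 14, 21, 32] -> counters=[0,0,0,0,3,1,0,1,0,0,0,0,0,0,4,0,0,1,0,0,0,1,1,0,3,0,0,0,0,0,0,1,4,0]
Step 14: insert l at [7, 17, 22, 31] -> counters=[0,0,0,0,3,1,0,2,0,0,0,0,0,0,4,0,0,2,0,0,0,1,2,0,3,0,0,0,0,0,0,2,4,0]
Step 15: delete l at [7, 17, 22, 31] -> counters=[0,0,0,0,3,1,0,1,0,0,0,0,0,0,4,0,0,1,0,0,0,1,1,0,3,0,0,0,0,0,0,1,4,0]
Step 16: delete l at [7, 17, 22, 31] -> counters=[0,0,0,0,3,1,0,0,0,0,0,0,0,0,4,0,0,0,0,0,0,1,0,0,3,0,0,0,0,0,0,0,4,0]
Step 17: insert wt at [4, 14, 24, 32] -> counters=[0,0,0,0,4,1,0,0,0,0,0,0,0,0,5,0,0,0,0,0,0,1,0,0,4,0,0,0,0,0,0,0,5,0]
Step 18: delete wt at [4, 14, 24, 32] -> counters=[0,0,0,0,3,1,0,0,0,0,0,0,0,0,4,0,0,0,0,0,0,1,0,0,3,0,0,0,0,0,0,0,4,0]
Step 19: insert l at [7, 17, 22, 31] -> counters=[0,0,0,0,3,1,0,1,0,0,0,0,0,0,4,0,0,1,0,0,0,1,1,0,3,0,0,0,0,0,0,1,4,0]
Step 20: delete wt at [4, 14, 24, 32] -> counters=[0,0,0,0,2,1,0,1,0,0,0,0,0,0,3,0,0,1,0,0,0,1,1,0,2,0,0,0,0,0,0,1,3,0]
Step 21: insert wt at [4, 14, 24, 32] -> counters=[0,0,0,0,3,1,0,1,0,0,0,0,0,0,4,0,0,1,0,0,0,1,1,0,3,0,0,0,0,0,0,1,4,0]
Step 22: insert l at [7, 17, 22, 31] -> counters=[0,0,0,0,3,1,0,2,0,0,0,0,0,0,4,0,0,2,0,0,0,1,2,0,3,0,0,0,0,0,0,2,4,0]
Step 23: insert l at [7, 17, 22, 31] -> counters=[0,0,0,0,3,1,0,3,0,0,0,0,0,0,4,0,0,3,0,0,0,1,3,0,3,0,0,0,0,0,0,3,4,0]
Step 24: insert l at [7, 17, 22, 31] -> counters=[0,0,0,0,3,1,0,4,0,0,0,0,0,0,4,0,0,4,0,0,0,1,4,0,3,0,0,0,0,0,0,4,4,0]
Query l: check counters[7]=4 counters[17]=4 counters[22]=4 counters[31]=4 -> maybe

Answer: maybe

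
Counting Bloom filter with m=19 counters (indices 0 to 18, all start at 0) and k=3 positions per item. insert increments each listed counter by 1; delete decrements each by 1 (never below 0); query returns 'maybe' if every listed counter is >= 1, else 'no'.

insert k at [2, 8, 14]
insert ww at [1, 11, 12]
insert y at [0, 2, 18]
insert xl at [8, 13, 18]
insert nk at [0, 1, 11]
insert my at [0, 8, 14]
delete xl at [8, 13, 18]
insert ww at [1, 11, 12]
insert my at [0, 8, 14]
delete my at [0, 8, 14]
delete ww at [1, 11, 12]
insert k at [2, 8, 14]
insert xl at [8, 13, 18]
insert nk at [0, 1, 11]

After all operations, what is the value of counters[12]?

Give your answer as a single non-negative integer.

Step 1: insert k at [2, 8, 14] -> counters=[0,0,1,0,0,0,0,0,1,0,0,0,0,0,1,0,0,0,0]
Step 2: insert ww at [1, 11, 12] -> counters=[0,1,1,0,0,0,0,0,1,0,0,1,1,0,1,0,0,0,0]
Step 3: insert y at [0, 2, 18] -> counters=[1,1,2,0,0,0,0,0,1,0,0,1,1,0,1,0,0,0,1]
Step 4: insert xl at [8, 13, 18] -> counters=[1,1,2,0,0,0,0,0,2,0,0,1,1,1,1,0,0,0,2]
Step 5: insert nk at [0, 1, 11] -> counters=[2,2,2,0,0,0,0,0,2,0,0,2,1,1,1,0,0,0,2]
Step 6: insert my at [0, 8, 14] -> counters=[3,2,2,0,0,0,0,0,3,0,0,2,1,1,2,0,0,0,2]
Step 7: delete xl at [8, 13, 18] -> counters=[3,2,2,0,0,0,0,0,2,0,0,2,1,0,2,0,0,0,1]
Step 8: insert ww at [1, 11, 12] -> counters=[3,3,2,0,0,0,0,0,2,0,0,3,2,0,2,0,0,0,1]
Step 9: insert my at [0, 8, 14] -> counters=[4,3,2,0,0,0,0,0,3,0,0,3,2,0,3,0,0,0,1]
Step 10: delete my at [0, 8, 14] -> counters=[3,3,2,0,0,0,0,0,2,0,0,3,2,0,2,0,0,0,1]
Step 11: delete ww at [1, 11, 12] -> counters=[3,2,2,0,0,0,0,0,2,0,0,2,1,0,2,0,0,0,1]
Step 12: insert k at [2, 8, 14] -> counters=[3,2,3,0,0,0,0,0,3,0,0,2,1,0,3,0,0,0,1]
Step 13: insert xl at [8, 13, 18] -> counters=[3,2,3,0,0,0,0,0,4,0,0,2,1,1,3,0,0,0,2]
Step 14: insert nk at [0, 1, 11] -> counters=[4,3,3,0,0,0,0,0,4,0,0,3,1,1,3,0,0,0,2]
Final counters=[4,3,3,0,0,0,0,0,4,0,0,3,1,1,3,0,0,0,2] -> counters[12]=1

Answer: 1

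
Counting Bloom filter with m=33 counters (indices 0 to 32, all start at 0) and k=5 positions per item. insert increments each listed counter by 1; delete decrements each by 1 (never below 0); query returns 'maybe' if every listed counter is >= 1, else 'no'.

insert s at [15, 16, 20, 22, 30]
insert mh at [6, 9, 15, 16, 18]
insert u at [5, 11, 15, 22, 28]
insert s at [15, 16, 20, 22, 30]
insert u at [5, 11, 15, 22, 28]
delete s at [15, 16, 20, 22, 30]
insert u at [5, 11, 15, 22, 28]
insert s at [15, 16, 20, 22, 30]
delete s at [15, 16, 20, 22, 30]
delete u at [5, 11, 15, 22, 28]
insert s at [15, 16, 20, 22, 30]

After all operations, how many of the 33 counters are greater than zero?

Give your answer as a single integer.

Answer: 11

Derivation:
Step 1: insert s at [15, 16, 20, 22, 30] -> counters=[0,0,0,0,0,0,0,0,0,0,0,0,0,0,0,1,1,0,0,0,1,0,1,0,0,0,0,0,0,0,1,0,0]
Step 2: insert mh at [6, 9, 15, 16, 18] -> counters=[0,0,0,0,0,0,1,0,0,1,0,0,0,0,0,2,2,0,1,0,1,0,1,0,0,0,0,0,0,0,1,0,0]
Step 3: insert u at [5, 11, 15, 22, 28] -> counters=[0,0,0,0,0,1,1,0,0,1,0,1,0,0,0,3,2,0,1,0,1,0,2,0,0,0,0,0,1,0,1,0,0]
Step 4: insert s at [15, 16, 20, 22, 30] -> counters=[0,0,0,0,0,1,1,0,0,1,0,1,0,0,0,4,3,0,1,0,2,0,3,0,0,0,0,0,1,0,2,0,0]
Step 5: insert u at [5, 11, 15, 22, 28] -> counters=[0,0,0,0,0,2,1,0,0,1,0,2,0,0,0,5,3,0,1,0,2,0,4,0,0,0,0,0,2,0,2,0,0]
Step 6: delete s at [15, 16, 20, 22, 30] -> counters=[0,0,0,0,0,2,1,0,0,1,0,2,0,0,0,4,2,0,1,0,1,0,3,0,0,0,0,0,2,0,1,0,0]
Step 7: insert u at [5, 11, 15, 22, 28] -> counters=[0,0,0,0,0,3,1,0,0,1,0,3,0,0,0,5,2,0,1,0,1,0,4,0,0,0,0,0,3,0,1,0,0]
Step 8: insert s at [15, 16, 20, 22, 30] -> counters=[0,0,0,0,0,3,1,0,0,1,0,3,0,0,0,6,3,0,1,0,2,0,5,0,0,0,0,0,3,0,2,0,0]
Step 9: delete s at [15, 16, 20, 22, 30] -> counters=[0,0,0,0,0,3,1,0,0,1,0,3,0,0,0,5,2,0,1,0,1,0,4,0,0,0,0,0,3,0,1,0,0]
Step 10: delete u at [5, 11, 15, 22, 28] -> counters=[0,0,0,0,0,2,1,0,0,1,0,2,0,0,0,4,2,0,1,0,1,0,3,0,0,0,0,0,2,0,1,0,0]
Step 11: insert s at [15, 16, 20, 22, 30] -> counters=[0,0,0,0,0,2,1,0,0,1,0,2,0,0,0,5,3,0,1,0,2,0,4,0,0,0,0,0,2,0,2,0,0]
Final counters=[0,0,0,0,0,2,1,0,0,1,0,2,0,0,0,5,3,0,1,0,2,0,4,0,0,0,0,0,2,0,2,0,0] -> 11 nonzero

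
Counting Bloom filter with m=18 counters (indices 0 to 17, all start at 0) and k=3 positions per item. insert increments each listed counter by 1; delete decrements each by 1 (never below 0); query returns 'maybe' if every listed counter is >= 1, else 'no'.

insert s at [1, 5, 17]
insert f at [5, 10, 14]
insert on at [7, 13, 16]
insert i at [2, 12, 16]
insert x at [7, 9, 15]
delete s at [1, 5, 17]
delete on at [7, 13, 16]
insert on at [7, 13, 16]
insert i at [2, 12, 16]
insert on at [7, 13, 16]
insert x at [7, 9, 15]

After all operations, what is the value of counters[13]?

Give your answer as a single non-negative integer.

Step 1: insert s at [1, 5, 17] -> counters=[0,1,0,0,0,1,0,0,0,0,0,0,0,0,0,0,0,1]
Step 2: insert f at [5, 10, 14] -> counters=[0,1,0,0,0,2,0,0,0,0,1,0,0,0,1,0,0,1]
Step 3: insert on at [7, 13, 16] -> counters=[0,1,0,0,0,2,0,1,0,0,1,0,0,1,1,0,1,1]
Step 4: insert i at [2, 12, 16] -> counters=[0,1,1,0,0,2,0,1,0,0,1,0,1,1,1,0,2,1]
Step 5: insert x at [7, 9, 15] -> counters=[0,1,1,0,0,2,0,2,0,1,1,0,1,1,1,1,2,1]
Step 6: delete s at [1, 5, 17] -> counters=[0,0,1,0,0,1,0,2,0,1,1,0,1,1,1,1,2,0]
Step 7: delete on at [7, 13, 16] -> counters=[0,0,1,0,0,1,0,1,0,1,1,0,1,0,1,1,1,0]
Step 8: insert on at [7, 13, 16] -> counters=[0,0,1,0,0,1,0,2,0,1,1,0,1,1,1,1,2,0]
Step 9: insert i at [2, 12, 16] -> counters=[0,0,2,0,0,1,0,2,0,1,1,0,2,1,1,1,3,0]
Step 10: insert on at [7, 13, 16] -> counters=[0,0,2,0,0,1,0,3,0,1,1,0,2,2,1,1,4,0]
Step 11: insert x at [7, 9, 15] -> counters=[0,0,2,0,0,1,0,4,0,2,1,0,2,2,1,2,4,0]
Final counters=[0,0,2,0,0,1,0,4,0,2,1,0,2,2,1,2,4,0] -> counters[13]=2

Answer: 2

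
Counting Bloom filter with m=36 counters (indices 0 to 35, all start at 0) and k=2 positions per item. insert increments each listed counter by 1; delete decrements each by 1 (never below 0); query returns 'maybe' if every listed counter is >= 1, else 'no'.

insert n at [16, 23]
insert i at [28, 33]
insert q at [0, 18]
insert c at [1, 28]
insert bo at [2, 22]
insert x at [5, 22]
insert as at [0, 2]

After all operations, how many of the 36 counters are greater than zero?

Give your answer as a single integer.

Answer: 10

Derivation:
Step 1: insert n at [16, 23] -> counters=[0,0,0,0,0,0,0,0,0,0,0,0,0,0,0,0,1,0,0,0,0,0,0,1,0,0,0,0,0,0,0,0,0,0,0,0]
Step 2: insert i at [28, 33] -> counters=[0,0,0,0,0,0,0,0,0,0,0,0,0,0,0,0,1,0,0,0,0,0,0,1,0,0,0,0,1,0,0,0,0,1,0,0]
Step 3: insert q at [0, 18] -> counters=[1,0,0,0,0,0,0,0,0,0,0,0,0,0,0,0,1,0,1,0,0,0,0,1,0,0,0,0,1,0,0,0,0,1,0,0]
Step 4: insert c at [1, 28] -> counters=[1,1,0,0,0,0,0,0,0,0,0,0,0,0,0,0,1,0,1,0,0,0,0,1,0,0,0,0,2,0,0,0,0,1,0,0]
Step 5: insert bo at [2, 22] -> counters=[1,1,1,0,0,0,0,0,0,0,0,0,0,0,0,0,1,0,1,0,0,0,1,1,0,0,0,0,2,0,0,0,0,1,0,0]
Step 6: insert x at [5, 22] -> counters=[1,1,1,0,0,1,0,0,0,0,0,0,0,0,0,0,1,0,1,0,0,0,2,1,0,0,0,0,2,0,0,0,0,1,0,0]
Step 7: insert as at [0, 2] -> counters=[2,1,2,0,0,1,0,0,0,0,0,0,0,0,0,0,1,0,1,0,0,0,2,1,0,0,0,0,2,0,0,0,0,1,0,0]
Final counters=[2,1,2,0,0,1,0,0,0,0,0,0,0,0,0,0,1,0,1,0,0,0,2,1,0,0,0,0,2,0,0,0,0,1,0,0] -> 10 nonzero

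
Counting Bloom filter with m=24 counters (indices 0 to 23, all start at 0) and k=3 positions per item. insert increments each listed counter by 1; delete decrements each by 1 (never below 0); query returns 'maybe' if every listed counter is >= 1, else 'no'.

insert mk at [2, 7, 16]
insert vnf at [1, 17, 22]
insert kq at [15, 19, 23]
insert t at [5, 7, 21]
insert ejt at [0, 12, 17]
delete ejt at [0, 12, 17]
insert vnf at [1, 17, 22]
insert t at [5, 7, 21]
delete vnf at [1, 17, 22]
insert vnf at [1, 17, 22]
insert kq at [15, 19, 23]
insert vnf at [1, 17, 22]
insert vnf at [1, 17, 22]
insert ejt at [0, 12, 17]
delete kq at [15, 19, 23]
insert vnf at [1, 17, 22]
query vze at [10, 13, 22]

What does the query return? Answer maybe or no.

Answer: no

Derivation:
Step 1: insert mk at [2, 7, 16] -> counters=[0,0,1,0,0,0,0,1,0,0,0,0,0,0,0,0,1,0,0,0,0,0,0,0]
Step 2: insert vnf at [1, 17, 22] -> counters=[0,1,1,0,0,0,0,1,0,0,0,0,0,0,0,0,1,1,0,0,0,0,1,0]
Step 3: insert kq at [15, 19, 23] -> counters=[0,1,1,0,0,0,0,1,0,0,0,0,0,0,0,1,1,1,0,1,0,0,1,1]
Step 4: insert t at [5, 7, 21] -> counters=[0,1,1,0,0,1,0,2,0,0,0,0,0,0,0,1,1,1,0,1,0,1,1,1]
Step 5: insert ejt at [0, 12, 17] -> counters=[1,1,1,0,0,1,0,2,0,0,0,0,1,0,0,1,1,2,0,1,0,1,1,1]
Step 6: delete ejt at [0, 12, 17] -> counters=[0,1,1,0,0,1,0,2,0,0,0,0,0,0,0,1,1,1,0,1,0,1,1,1]
Step 7: insert vnf at [1, 17, 22] -> counters=[0,2,1,0,0,1,0,2,0,0,0,0,0,0,0,1,1,2,0,1,0,1,2,1]
Step 8: insert t at [5, 7, 21] -> counters=[0,2,1,0,0,2,0,3,0,0,0,0,0,0,0,1,1,2,0,1,0,2,2,1]
Step 9: delete vnf at [1, 17, 22] -> counters=[0,1,1,0,0,2,0,3,0,0,0,0,0,0,0,1,1,1,0,1,0,2,1,1]
Step 10: insert vnf at [1, 17, 22] -> counters=[0,2,1,0,0,2,0,3,0,0,0,0,0,0,0,1,1,2,0,1,0,2,2,1]
Step 11: insert kq at [15, 19, 23] -> counters=[0,2,1,0,0,2,0,3,0,0,0,0,0,0,0,2,1,2,0,2,0,2,2,2]
Step 12: insert vnf at [1, 17, 22] -> counters=[0,3,1,0,0,2,0,3,0,0,0,0,0,0,0,2,1,3,0,2,0,2,3,2]
Step 13: insert vnf at [1, 17, 22] -> counters=[0,4,1,0,0,2,0,3,0,0,0,0,0,0,0,2,1,4,0,2,0,2,4,2]
Step 14: insert ejt at [0, 12, 17] -> counters=[1,4,1,0,0,2,0,3,0,0,0,0,1,0,0,2,1,5,0,2,0,2,4,2]
Step 15: delete kq at [15, 19, 23] -> counters=[1,4,1,0,0,2,0,3,0,0,0,0,1,0,0,1,1,5,0,1,0,2,4,1]
Step 16: insert vnf at [1, 17, 22] -> counters=[1,5,1,0,0,2,0,3,0,0,0,0,1,0,0,1,1,6,0,1,0,2,5,1]
Query vze: check counters[10]=0 counters[13]=0 counters[22]=5 -> no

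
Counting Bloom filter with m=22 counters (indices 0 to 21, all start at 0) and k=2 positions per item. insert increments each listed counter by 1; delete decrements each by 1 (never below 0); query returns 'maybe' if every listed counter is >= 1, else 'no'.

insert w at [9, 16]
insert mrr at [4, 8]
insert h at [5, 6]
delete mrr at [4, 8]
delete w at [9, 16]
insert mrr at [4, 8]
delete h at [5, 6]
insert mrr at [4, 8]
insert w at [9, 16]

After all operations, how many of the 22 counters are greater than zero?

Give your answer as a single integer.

Answer: 4

Derivation:
Step 1: insert w at [9, 16] -> counters=[0,0,0,0,0,0,0,0,0,1,0,0,0,0,0,0,1,0,0,0,0,0]
Step 2: insert mrr at [4, 8] -> counters=[0,0,0,0,1,0,0,0,1,1,0,0,0,0,0,0,1,0,0,0,0,0]
Step 3: insert h at [5, 6] -> counters=[0,0,0,0,1,1,1,0,1,1,0,0,0,0,0,0,1,0,0,0,0,0]
Step 4: delete mrr at [4, 8] -> counters=[0,0,0,0,0,1,1,0,0,1,0,0,0,0,0,0,1,0,0,0,0,0]
Step 5: delete w at [9, 16] -> counters=[0,0,0,0,0,1,1,0,0,0,0,0,0,0,0,0,0,0,0,0,0,0]
Step 6: insert mrr at [4, 8] -> counters=[0,0,0,0,1,1,1,0,1,0,0,0,0,0,0,0,0,0,0,0,0,0]
Step 7: delete h at [5, 6] -> counters=[0,0,0,0,1,0,0,0,1,0,0,0,0,0,0,0,0,0,0,0,0,0]
Step 8: insert mrr at [4, 8] -> counters=[0,0,0,0,2,0,0,0,2,0,0,0,0,0,0,0,0,0,0,0,0,0]
Step 9: insert w at [9, 16] -> counters=[0,0,0,0,2,0,0,0,2,1,0,0,0,0,0,0,1,0,0,0,0,0]
Final counters=[0,0,0,0,2,0,0,0,2,1,0,0,0,0,0,0,1,0,0,0,0,0] -> 4 nonzero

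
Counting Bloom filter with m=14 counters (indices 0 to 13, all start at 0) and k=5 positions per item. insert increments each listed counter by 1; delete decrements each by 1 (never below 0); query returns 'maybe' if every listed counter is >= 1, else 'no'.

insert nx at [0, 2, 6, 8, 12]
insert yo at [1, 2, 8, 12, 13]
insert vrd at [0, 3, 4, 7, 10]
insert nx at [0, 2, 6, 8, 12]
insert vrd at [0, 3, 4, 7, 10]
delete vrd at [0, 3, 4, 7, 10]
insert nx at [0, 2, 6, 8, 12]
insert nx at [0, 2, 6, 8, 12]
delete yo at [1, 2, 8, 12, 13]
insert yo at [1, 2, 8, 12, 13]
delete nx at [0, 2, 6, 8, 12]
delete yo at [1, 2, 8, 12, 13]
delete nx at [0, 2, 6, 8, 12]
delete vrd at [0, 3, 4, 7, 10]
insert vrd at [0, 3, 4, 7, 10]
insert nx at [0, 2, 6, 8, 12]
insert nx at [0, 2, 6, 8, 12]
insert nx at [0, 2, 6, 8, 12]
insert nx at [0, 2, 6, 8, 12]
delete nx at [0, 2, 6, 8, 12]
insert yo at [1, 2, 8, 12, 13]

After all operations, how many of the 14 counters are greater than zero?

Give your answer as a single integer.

Step 1: insert nx at [0, 2, 6, 8, 12] -> counters=[1,0,1,0,0,0,1,0,1,0,0,0,1,0]
Step 2: insert yo at [1, 2, 8, 12, 13] -> counters=[1,1,2,0,0,0,1,0,2,0,0,0,2,1]
Step 3: insert vrd at [0, 3, 4, 7, 10] -> counters=[2,1,2,1,1,0,1,1,2,0,1,0,2,1]
Step 4: insert nx at [0, 2, 6, 8, 12] -> counters=[3,1,3,1,1,0,2,1,3,0,1,0,3,1]
Step 5: insert vrd at [0, 3, 4, 7, 10] -> counters=[4,1,3,2,2,0,2,2,3,0,2,0,3,1]
Step 6: delete vrd at [0, 3, 4, 7, 10] -> counters=[3,1,3,1,1,0,2,1,3,0,1,0,3,1]
Step 7: insert nx at [0, 2, 6, 8, 12] -> counters=[4,1,4,1,1,0,3,1,4,0,1,0,4,1]
Step 8: insert nx at [0, 2, 6, 8, 12] -> counters=[5,1,5,1,1,0,4,1,5,0,1,0,5,1]
Step 9: delete yo at [1, 2, 8, 12, 13] -> counters=[5,0,4,1,1,0,4,1,4,0,1,0,4,0]
Step 10: insert yo at [1, 2, 8, 12, 13] -> counters=[5,1,5,1,1,0,4,1,5,0,1,0,5,1]
Step 11: delete nx at [0, 2, 6, 8, 12] -> counters=[4,1,4,1,1,0,3,1,4,0,1,0,4,1]
Step 12: delete yo at [1, 2, 8, 12, 13] -> counters=[4,0,3,1,1,0,3,1,3,0,1,0,3,0]
Step 13: delete nx at [0, 2, 6, 8, 12] -> counters=[3,0,2,1,1,0,2,1,2,0,1,0,2,0]
Step 14: delete vrd at [0, 3, 4, 7, 10] -> counters=[2,0,2,0,0,0,2,0,2,0,0,0,2,0]
Step 15: insert vrd at [0, 3, 4, 7, 10] -> counters=[3,0,2,1,1,0,2,1,2,0,1,0,2,0]
Step 16: insert nx at [0, 2, 6, 8, 12] -> counters=[4,0,3,1,1,0,3,1,3,0,1,0,3,0]
Step 17: insert nx at [0, 2, 6, 8, 12] -> counters=[5,0,4,1,1,0,4,1,4,0,1,0,4,0]
Step 18: insert nx at [0, 2, 6, 8, 12] -> counters=[6,0,5,1,1,0,5,1,5,0,1,0,5,0]
Step 19: insert nx at [0, 2, 6, 8, 12] -> counters=[7,0,6,1,1,0,6,1,6,0,1,0,6,0]
Step 20: delete nx at [0, 2, 6, 8, 12] -> counters=[6,0,5,1,1,0,5,1,5,0,1,0,5,0]
Step 21: insert yo at [1, 2, 8, 12, 13] -> counters=[6,1,6,1,1,0,5,1,6,0,1,0,6,1]
Final counters=[6,1,6,1,1,0,5,1,6,0,1,0,6,1] -> 11 nonzero

Answer: 11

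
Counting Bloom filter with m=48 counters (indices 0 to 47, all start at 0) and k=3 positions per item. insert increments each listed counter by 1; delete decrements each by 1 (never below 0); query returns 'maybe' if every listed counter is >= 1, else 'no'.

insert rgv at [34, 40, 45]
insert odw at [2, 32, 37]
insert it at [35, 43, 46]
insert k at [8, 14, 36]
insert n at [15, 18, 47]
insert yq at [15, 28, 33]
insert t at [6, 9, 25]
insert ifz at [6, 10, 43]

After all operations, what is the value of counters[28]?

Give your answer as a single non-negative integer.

Step 1: insert rgv at [34, 40, 45] -> counters=[0,0,0,0,0,0,0,0,0,0,0,0,0,0,0,0,0,0,0,0,0,0,0,0,0,0,0,0,0,0,0,0,0,0,1,0,0,0,0,0,1,0,0,0,0,1,0,0]
Step 2: insert odw at [2, 32, 37] -> counters=[0,0,1,0,0,0,0,0,0,0,0,0,0,0,0,0,0,0,0,0,0,0,0,0,0,0,0,0,0,0,0,0,1,0,1,0,0,1,0,0,1,0,0,0,0,1,0,0]
Step 3: insert it at [35, 43, 46] -> counters=[0,0,1,0,0,0,0,0,0,0,0,0,0,0,0,0,0,0,0,0,0,0,0,0,0,0,0,0,0,0,0,0,1,0,1,1,0,1,0,0,1,0,0,1,0,1,1,0]
Step 4: insert k at [8, 14, 36] -> counters=[0,0,1,0,0,0,0,0,1,0,0,0,0,0,1,0,0,0,0,0,0,0,0,0,0,0,0,0,0,0,0,0,1,0,1,1,1,1,0,0,1,0,0,1,0,1,1,0]
Step 5: insert n at [15, 18, 47] -> counters=[0,0,1,0,0,0,0,0,1,0,0,0,0,0,1,1,0,0,1,0,0,0,0,0,0,0,0,0,0,0,0,0,1,0,1,1,1,1,0,0,1,0,0,1,0,1,1,1]
Step 6: insert yq at [15, 28, 33] -> counters=[0,0,1,0,0,0,0,0,1,0,0,0,0,0,1,2,0,0,1,0,0,0,0,0,0,0,0,0,1,0,0,0,1,1,1,1,1,1,0,0,1,0,0,1,0,1,1,1]
Step 7: insert t at [6, 9, 25] -> counters=[0,0,1,0,0,0,1,0,1,1,0,0,0,0,1,2,0,0,1,0,0,0,0,0,0,1,0,0,1,0,0,0,1,1,1,1,1,1,0,0,1,0,0,1,0,1,1,1]
Step 8: insert ifz at [6, 10, 43] -> counters=[0,0,1,0,0,0,2,0,1,1,1,0,0,0,1,2,0,0,1,0,0,0,0,0,0,1,0,0,1,0,0,0,1,1,1,1,1,1,0,0,1,0,0,2,0,1,1,1]
Final counters=[0,0,1,0,0,0,2,0,1,1,1,0,0,0,1,2,0,0,1,0,0,0,0,0,0,1,0,0,1,0,0,0,1,1,1,1,1,1,0,0,1,0,0,2,0,1,1,1] -> counters[28]=1

Answer: 1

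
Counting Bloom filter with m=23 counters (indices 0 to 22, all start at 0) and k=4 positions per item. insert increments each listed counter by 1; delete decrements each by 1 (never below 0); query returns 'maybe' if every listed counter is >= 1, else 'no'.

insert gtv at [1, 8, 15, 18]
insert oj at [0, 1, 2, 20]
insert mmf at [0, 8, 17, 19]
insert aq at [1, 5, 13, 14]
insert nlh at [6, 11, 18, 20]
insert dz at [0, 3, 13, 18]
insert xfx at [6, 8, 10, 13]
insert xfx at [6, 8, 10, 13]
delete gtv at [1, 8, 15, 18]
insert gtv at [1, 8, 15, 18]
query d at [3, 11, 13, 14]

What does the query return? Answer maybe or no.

Step 1: insert gtv at [1, 8, 15, 18] -> counters=[0,1,0,0,0,0,0,0,1,0,0,0,0,0,0,1,0,0,1,0,0,0,0]
Step 2: insert oj at [0, 1, 2, 20] -> counters=[1,2,1,0,0,0,0,0,1,0,0,0,0,0,0,1,0,0,1,0,1,0,0]
Step 3: insert mmf at [0, 8, 17, 19] -> counters=[2,2,1,0,0,0,0,0,2,0,0,0,0,0,0,1,0,1,1,1,1,0,0]
Step 4: insert aq at [1, 5, 13, 14] -> counters=[2,3,1,0,0,1,0,0,2,0,0,0,0,1,1,1,0,1,1,1,1,0,0]
Step 5: insert nlh at [6, 11, 18, 20] -> counters=[2,3,1,0,0,1,1,0,2,0,0,1,0,1,1,1,0,1,2,1,2,0,0]
Step 6: insert dz at [0, 3, 13, 18] -> counters=[3,3,1,1,0,1,1,0,2,0,0,1,0,2,1,1,0,1,3,1,2,0,0]
Step 7: insert xfx at [6, 8, 10, 13] -> counters=[3,3,1,1,0,1,2,0,3,0,1,1,0,3,1,1,0,1,3,1,2,0,0]
Step 8: insert xfx at [6, 8, 10, 13] -> counters=[3,3,1,1,0,1,3,0,4,0,2,1,0,4,1,1,0,1,3,1,2,0,0]
Step 9: delete gtv at [1, 8, 15, 18] -> counters=[3,2,1,1,0,1,3,0,3,0,2,1,0,4,1,0,0,1,2,1,2,0,0]
Step 10: insert gtv at [1, 8, 15, 18] -> counters=[3,3,1,1,0,1,3,0,4,0,2,1,0,4,1,1,0,1,3,1,2,0,0]
Query d: check counters[3]=1 counters[11]=1 counters[13]=4 counters[14]=1 -> maybe

Answer: maybe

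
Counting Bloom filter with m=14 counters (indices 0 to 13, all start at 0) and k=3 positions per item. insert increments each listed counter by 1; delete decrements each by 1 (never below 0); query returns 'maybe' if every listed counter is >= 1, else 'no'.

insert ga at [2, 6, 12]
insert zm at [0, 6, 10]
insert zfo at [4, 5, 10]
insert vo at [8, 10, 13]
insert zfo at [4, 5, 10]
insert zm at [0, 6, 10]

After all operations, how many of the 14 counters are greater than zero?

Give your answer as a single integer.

Answer: 9

Derivation:
Step 1: insert ga at [2, 6, 12] -> counters=[0,0,1,0,0,0,1,0,0,0,0,0,1,0]
Step 2: insert zm at [0, 6, 10] -> counters=[1,0,1,0,0,0,2,0,0,0,1,0,1,0]
Step 3: insert zfo at [4, 5, 10] -> counters=[1,0,1,0,1,1,2,0,0,0,2,0,1,0]
Step 4: insert vo at [8, 10, 13] -> counters=[1,0,1,0,1,1,2,0,1,0,3,0,1,1]
Step 5: insert zfo at [4, 5, 10] -> counters=[1,0,1,0,2,2,2,0,1,0,4,0,1,1]
Step 6: insert zm at [0, 6, 10] -> counters=[2,0,1,0,2,2,3,0,1,0,5,0,1,1]
Final counters=[2,0,1,0,2,2,3,0,1,0,5,0,1,1] -> 9 nonzero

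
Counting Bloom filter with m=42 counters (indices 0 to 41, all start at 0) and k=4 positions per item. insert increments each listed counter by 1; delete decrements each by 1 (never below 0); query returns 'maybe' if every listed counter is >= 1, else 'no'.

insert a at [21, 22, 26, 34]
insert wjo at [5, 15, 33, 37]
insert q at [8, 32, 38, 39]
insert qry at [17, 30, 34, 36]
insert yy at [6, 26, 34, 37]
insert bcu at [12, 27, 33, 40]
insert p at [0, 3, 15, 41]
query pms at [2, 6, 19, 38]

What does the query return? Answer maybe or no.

Answer: no

Derivation:
Step 1: insert a at [21, 22, 26, 34] -> counters=[0,0,0,0,0,0,0,0,0,0,0,0,0,0,0,0,0,0,0,0,0,1,1,0,0,0,1,0,0,0,0,0,0,0,1,0,0,0,0,0,0,0]
Step 2: insert wjo at [5, 15, 33, 37] -> counters=[0,0,0,0,0,1,0,0,0,0,0,0,0,0,0,1,0,0,0,0,0,1,1,0,0,0,1,0,0,0,0,0,0,1,1,0,0,1,0,0,0,0]
Step 3: insert q at [8, 32, 38, 39] -> counters=[0,0,0,0,0,1,0,0,1,0,0,0,0,0,0,1,0,0,0,0,0,1,1,0,0,0,1,0,0,0,0,0,1,1,1,0,0,1,1,1,0,0]
Step 4: insert qry at [17, 30, 34, 36] -> counters=[0,0,0,0,0,1,0,0,1,0,0,0,0,0,0,1,0,1,0,0,0,1,1,0,0,0,1,0,0,0,1,0,1,1,2,0,1,1,1,1,0,0]
Step 5: insert yy at [6, 26, 34, 37] -> counters=[0,0,0,0,0,1,1,0,1,0,0,0,0,0,0,1,0,1,0,0,0,1,1,0,0,0,2,0,0,0,1,0,1,1,3,0,1,2,1,1,0,0]
Step 6: insert bcu at [12, 27, 33, 40] -> counters=[0,0,0,0,0,1,1,0,1,0,0,0,1,0,0,1,0,1,0,0,0,1,1,0,0,0,2,1,0,0,1,0,1,2,3,0,1,2,1,1,1,0]
Step 7: insert p at [0, 3, 15, 41] -> counters=[1,0,0,1,0,1,1,0,1,0,0,0,1,0,0,2,0,1,0,0,0,1,1,0,0,0,2,1,0,0,1,0,1,2,3,0,1,2,1,1,1,1]
Query pms: check counters[2]=0 counters[6]=1 counters[19]=0 counters[38]=1 -> no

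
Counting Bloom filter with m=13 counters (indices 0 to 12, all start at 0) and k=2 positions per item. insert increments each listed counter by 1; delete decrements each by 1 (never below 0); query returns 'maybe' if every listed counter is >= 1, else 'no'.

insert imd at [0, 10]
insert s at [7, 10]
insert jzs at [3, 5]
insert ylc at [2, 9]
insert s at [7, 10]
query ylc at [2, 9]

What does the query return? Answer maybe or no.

Answer: maybe

Derivation:
Step 1: insert imd at [0, 10] -> counters=[1,0,0,0,0,0,0,0,0,0,1,0,0]
Step 2: insert s at [7, 10] -> counters=[1,0,0,0,0,0,0,1,0,0,2,0,0]
Step 3: insert jzs at [3, 5] -> counters=[1,0,0,1,0,1,0,1,0,0,2,0,0]
Step 4: insert ylc at [2, 9] -> counters=[1,0,1,1,0,1,0,1,0,1,2,0,0]
Step 5: insert s at [7, 10] -> counters=[1,0,1,1,0,1,0,2,0,1,3,0,0]
Query ylc: check counters[2]=1 counters[9]=1 -> maybe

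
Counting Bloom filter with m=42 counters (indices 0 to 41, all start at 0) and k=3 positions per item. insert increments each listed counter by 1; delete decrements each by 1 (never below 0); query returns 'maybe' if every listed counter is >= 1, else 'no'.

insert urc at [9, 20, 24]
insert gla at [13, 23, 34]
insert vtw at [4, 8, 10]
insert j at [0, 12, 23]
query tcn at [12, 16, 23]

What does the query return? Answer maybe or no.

Step 1: insert urc at [9, 20, 24] -> counters=[0,0,0,0,0,0,0,0,0,1,0,0,0,0,0,0,0,0,0,0,1,0,0,0,1,0,0,0,0,0,0,0,0,0,0,0,0,0,0,0,0,0]
Step 2: insert gla at [13, 23, 34] -> counters=[0,0,0,0,0,0,0,0,0,1,0,0,0,1,0,0,0,0,0,0,1,0,0,1,1,0,0,0,0,0,0,0,0,0,1,0,0,0,0,0,0,0]
Step 3: insert vtw at [4, 8, 10] -> counters=[0,0,0,0,1,0,0,0,1,1,1,0,0,1,0,0,0,0,0,0,1,0,0,1,1,0,0,0,0,0,0,0,0,0,1,0,0,0,0,0,0,0]
Step 4: insert j at [0, 12, 23] -> counters=[1,0,0,0,1,0,0,0,1,1,1,0,1,1,0,0,0,0,0,0,1,0,0,2,1,0,0,0,0,0,0,0,0,0,1,0,0,0,0,0,0,0]
Query tcn: check counters[12]=1 counters[16]=0 counters[23]=2 -> no

Answer: no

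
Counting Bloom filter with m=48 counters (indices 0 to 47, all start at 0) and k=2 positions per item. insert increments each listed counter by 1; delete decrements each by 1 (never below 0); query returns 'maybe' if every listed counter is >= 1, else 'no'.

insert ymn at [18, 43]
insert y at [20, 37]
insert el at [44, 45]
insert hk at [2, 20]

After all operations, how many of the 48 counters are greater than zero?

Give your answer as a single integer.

Answer: 7

Derivation:
Step 1: insert ymn at [18, 43] -> counters=[0,0,0,0,0,0,0,0,0,0,0,0,0,0,0,0,0,0,1,0,0,0,0,0,0,0,0,0,0,0,0,0,0,0,0,0,0,0,0,0,0,0,0,1,0,0,0,0]
Step 2: insert y at [20, 37] -> counters=[0,0,0,0,0,0,0,0,0,0,0,0,0,0,0,0,0,0,1,0,1,0,0,0,0,0,0,0,0,0,0,0,0,0,0,0,0,1,0,0,0,0,0,1,0,0,0,0]
Step 3: insert el at [44, 45] -> counters=[0,0,0,0,0,0,0,0,0,0,0,0,0,0,0,0,0,0,1,0,1,0,0,0,0,0,0,0,0,0,0,0,0,0,0,0,0,1,0,0,0,0,0,1,1,1,0,0]
Step 4: insert hk at [2, 20] -> counters=[0,0,1,0,0,0,0,0,0,0,0,0,0,0,0,0,0,0,1,0,2,0,0,0,0,0,0,0,0,0,0,0,0,0,0,0,0,1,0,0,0,0,0,1,1,1,0,0]
Final counters=[0,0,1,0,0,0,0,0,0,0,0,0,0,0,0,0,0,0,1,0,2,0,0,0,0,0,0,0,0,0,0,0,0,0,0,0,0,1,0,0,0,0,0,1,1,1,0,0] -> 7 nonzero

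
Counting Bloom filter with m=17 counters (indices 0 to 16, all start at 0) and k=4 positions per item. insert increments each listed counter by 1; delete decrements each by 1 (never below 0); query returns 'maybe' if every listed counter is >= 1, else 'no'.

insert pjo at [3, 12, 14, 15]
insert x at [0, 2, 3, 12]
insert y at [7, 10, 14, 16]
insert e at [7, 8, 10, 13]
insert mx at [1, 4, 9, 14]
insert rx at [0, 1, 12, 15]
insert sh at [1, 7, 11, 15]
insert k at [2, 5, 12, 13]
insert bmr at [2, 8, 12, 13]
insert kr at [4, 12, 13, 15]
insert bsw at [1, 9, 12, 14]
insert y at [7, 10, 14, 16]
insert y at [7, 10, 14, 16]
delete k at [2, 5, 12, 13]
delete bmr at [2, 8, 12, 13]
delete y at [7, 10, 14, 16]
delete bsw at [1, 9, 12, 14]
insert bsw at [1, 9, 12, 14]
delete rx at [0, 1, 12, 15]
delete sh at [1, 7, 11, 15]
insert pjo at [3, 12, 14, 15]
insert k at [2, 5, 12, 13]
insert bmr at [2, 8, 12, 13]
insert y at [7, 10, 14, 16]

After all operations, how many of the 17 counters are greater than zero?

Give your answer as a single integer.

Step 1: insert pjo at [3, 12, 14, 15] -> counters=[0,0,0,1,0,0,0,0,0,0,0,0,1,0,1,1,0]
Step 2: insert x at [0, 2, 3, 12] -> counters=[1,0,1,2,0,0,0,0,0,0,0,0,2,0,1,1,0]
Step 3: insert y at [7, 10, 14, 16] -> counters=[1,0,1,2,0,0,0,1,0,0,1,0,2,0,2,1,1]
Step 4: insert e at [7, 8, 10, 13] -> counters=[1,0,1,2,0,0,0,2,1,0,2,0,2,1,2,1,1]
Step 5: insert mx at [1, 4, 9, 14] -> counters=[1,1,1,2,1,0,0,2,1,1,2,0,2,1,3,1,1]
Step 6: insert rx at [0, 1, 12, 15] -> counters=[2,2,1,2,1,0,0,2,1,1,2,0,3,1,3,2,1]
Step 7: insert sh at [1, 7, 11, 15] -> counters=[2,3,1,2,1,0,0,3,1,1,2,1,3,1,3,3,1]
Step 8: insert k at [2, 5, 12, 13] -> counters=[2,3,2,2,1,1,0,3,1,1,2,1,4,2,3,3,1]
Step 9: insert bmr at [2, 8, 12, 13] -> counters=[2,3,3,2,1,1,0,3,2,1,2,1,5,3,3,3,1]
Step 10: insert kr at [4, 12, 13, 15] -> counters=[2,3,3,2,2,1,0,3,2,1,2,1,6,4,3,4,1]
Step 11: insert bsw at [1, 9, 12, 14] -> counters=[2,4,3,2,2,1,0,3,2,2,2,1,7,4,4,4,1]
Step 12: insert y at [7, 10, 14, 16] -> counters=[2,4,3,2,2,1,0,4,2,2,3,1,7,4,5,4,2]
Step 13: insert y at [7, 10, 14, 16] -> counters=[2,4,3,2,2,1,0,5,2,2,4,1,7,4,6,4,3]
Step 14: delete k at [2, 5, 12, 13] -> counters=[2,4,2,2,2,0,0,5,2,2,4,1,6,3,6,4,3]
Step 15: delete bmr at [2, 8, 12, 13] -> counters=[2,4,1,2,2,0,0,5,1,2,4,1,5,2,6,4,3]
Step 16: delete y at [7, 10, 14, 16] -> counters=[2,4,1,2,2,0,0,4,1,2,3,1,5,2,5,4,2]
Step 17: delete bsw at [1, 9, 12, 14] -> counters=[2,3,1,2,2,0,0,4,1,1,3,1,4,2,4,4,2]
Step 18: insert bsw at [1, 9, 12, 14] -> counters=[2,4,1,2,2,0,0,4,1,2,3,1,5,2,5,4,2]
Step 19: delete rx at [0, 1, 12, 15] -> counters=[1,3,1,2,2,0,0,4,1,2,3,1,4,2,5,3,2]
Step 20: delete sh at [1, 7, 11, 15] -> counters=[1,2,1,2,2,0,0,3,1,2,3,0,4,2,5,2,2]
Step 21: insert pjo at [3, 12, 14, 15] -> counters=[1,2,1,3,2,0,0,3,1,2,3,0,5,2,6,3,2]
Step 22: insert k at [2, 5, 12, 13] -> counters=[1,2,2,3,2,1,0,3,1,2,3,0,6,3,6,3,2]
Step 23: insert bmr at [2, 8, 12, 13] -> counters=[1,2,3,3,2,1,0,3,2,2,3,0,7,4,6,3,2]
Step 24: insert y at [7, 10, 14, 16] -> counters=[1,2,3,3,2,1,0,4,2,2,4,0,7,4,7,3,3]
Final counters=[1,2,3,3,2,1,0,4,2,2,4,0,7,4,7,3,3] -> 15 nonzero

Answer: 15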